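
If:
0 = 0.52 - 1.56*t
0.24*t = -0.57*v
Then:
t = 0.33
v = -0.14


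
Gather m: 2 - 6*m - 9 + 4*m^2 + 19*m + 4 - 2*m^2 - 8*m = 2*m^2 + 5*m - 3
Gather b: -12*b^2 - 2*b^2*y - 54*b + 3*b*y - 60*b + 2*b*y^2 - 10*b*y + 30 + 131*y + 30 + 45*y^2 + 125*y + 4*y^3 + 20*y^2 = b^2*(-2*y - 12) + b*(2*y^2 - 7*y - 114) + 4*y^3 + 65*y^2 + 256*y + 60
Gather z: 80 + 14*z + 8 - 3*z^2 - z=-3*z^2 + 13*z + 88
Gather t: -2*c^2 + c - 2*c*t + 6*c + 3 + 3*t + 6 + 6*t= -2*c^2 + 7*c + t*(9 - 2*c) + 9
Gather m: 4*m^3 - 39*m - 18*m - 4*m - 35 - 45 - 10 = 4*m^3 - 61*m - 90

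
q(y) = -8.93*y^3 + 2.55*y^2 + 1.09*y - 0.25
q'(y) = -26.79*y^2 + 5.1*y + 1.09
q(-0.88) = 6.85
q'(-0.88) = -24.14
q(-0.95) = 8.67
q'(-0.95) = -27.93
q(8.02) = -4434.03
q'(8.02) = -1681.15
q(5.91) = -1748.12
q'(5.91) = -904.49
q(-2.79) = 210.50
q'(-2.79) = -221.68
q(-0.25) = -0.22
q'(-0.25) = -1.86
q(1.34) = -15.70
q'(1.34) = -40.18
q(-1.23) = 18.88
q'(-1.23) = -45.71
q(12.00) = -15051.01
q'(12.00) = -3795.47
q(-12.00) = 15784.91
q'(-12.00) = -3917.87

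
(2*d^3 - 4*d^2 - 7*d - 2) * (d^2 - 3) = 2*d^5 - 4*d^4 - 13*d^3 + 10*d^2 + 21*d + 6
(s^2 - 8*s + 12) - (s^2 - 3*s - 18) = 30 - 5*s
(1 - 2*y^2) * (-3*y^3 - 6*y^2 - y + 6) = 6*y^5 + 12*y^4 - y^3 - 18*y^2 - y + 6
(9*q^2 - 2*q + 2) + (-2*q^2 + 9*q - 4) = 7*q^2 + 7*q - 2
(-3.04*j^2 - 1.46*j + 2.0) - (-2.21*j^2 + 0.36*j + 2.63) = -0.83*j^2 - 1.82*j - 0.63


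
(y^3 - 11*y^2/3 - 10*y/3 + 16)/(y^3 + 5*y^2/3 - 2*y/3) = (3*y^2 - 17*y + 24)/(y*(3*y - 1))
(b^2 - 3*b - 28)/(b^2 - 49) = (b + 4)/(b + 7)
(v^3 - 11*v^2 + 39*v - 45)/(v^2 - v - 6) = (v^2 - 8*v + 15)/(v + 2)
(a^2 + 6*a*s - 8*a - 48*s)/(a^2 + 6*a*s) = (a - 8)/a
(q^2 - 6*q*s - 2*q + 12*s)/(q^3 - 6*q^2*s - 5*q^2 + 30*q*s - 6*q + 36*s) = (q - 2)/(q^2 - 5*q - 6)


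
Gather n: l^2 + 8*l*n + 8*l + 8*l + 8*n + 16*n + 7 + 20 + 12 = l^2 + 16*l + n*(8*l + 24) + 39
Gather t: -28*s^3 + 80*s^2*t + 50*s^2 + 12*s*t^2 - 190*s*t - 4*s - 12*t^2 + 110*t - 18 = -28*s^3 + 50*s^2 - 4*s + t^2*(12*s - 12) + t*(80*s^2 - 190*s + 110) - 18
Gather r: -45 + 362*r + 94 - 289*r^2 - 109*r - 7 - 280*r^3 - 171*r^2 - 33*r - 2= -280*r^3 - 460*r^2 + 220*r + 40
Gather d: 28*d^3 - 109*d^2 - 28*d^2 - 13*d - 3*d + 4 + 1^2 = 28*d^3 - 137*d^2 - 16*d + 5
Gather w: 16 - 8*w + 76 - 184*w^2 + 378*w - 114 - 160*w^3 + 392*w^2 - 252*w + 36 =-160*w^3 + 208*w^2 + 118*w + 14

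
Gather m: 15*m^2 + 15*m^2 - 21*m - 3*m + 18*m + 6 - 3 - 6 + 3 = 30*m^2 - 6*m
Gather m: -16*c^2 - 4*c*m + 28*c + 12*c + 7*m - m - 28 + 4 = -16*c^2 + 40*c + m*(6 - 4*c) - 24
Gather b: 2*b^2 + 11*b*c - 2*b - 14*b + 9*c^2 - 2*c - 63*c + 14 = 2*b^2 + b*(11*c - 16) + 9*c^2 - 65*c + 14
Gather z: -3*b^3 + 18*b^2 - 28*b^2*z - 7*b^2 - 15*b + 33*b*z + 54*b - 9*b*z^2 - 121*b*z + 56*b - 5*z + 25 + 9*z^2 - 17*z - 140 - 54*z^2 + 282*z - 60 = -3*b^3 + 11*b^2 + 95*b + z^2*(-9*b - 45) + z*(-28*b^2 - 88*b + 260) - 175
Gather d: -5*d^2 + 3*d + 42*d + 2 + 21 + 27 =-5*d^2 + 45*d + 50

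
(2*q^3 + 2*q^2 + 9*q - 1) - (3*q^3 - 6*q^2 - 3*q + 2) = -q^3 + 8*q^2 + 12*q - 3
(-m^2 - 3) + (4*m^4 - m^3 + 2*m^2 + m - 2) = 4*m^4 - m^3 + m^2 + m - 5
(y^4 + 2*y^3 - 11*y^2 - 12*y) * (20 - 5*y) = -5*y^5 + 10*y^4 + 95*y^3 - 160*y^2 - 240*y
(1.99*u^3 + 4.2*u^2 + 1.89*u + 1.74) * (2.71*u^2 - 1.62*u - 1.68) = 5.3929*u^5 + 8.1582*u^4 - 5.0253*u^3 - 5.4024*u^2 - 5.994*u - 2.9232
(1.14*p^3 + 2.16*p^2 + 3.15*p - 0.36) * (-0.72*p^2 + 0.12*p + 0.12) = -0.8208*p^5 - 1.4184*p^4 - 1.872*p^3 + 0.8964*p^2 + 0.3348*p - 0.0432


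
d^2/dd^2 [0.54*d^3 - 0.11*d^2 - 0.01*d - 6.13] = 3.24*d - 0.22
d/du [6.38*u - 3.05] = 6.38000000000000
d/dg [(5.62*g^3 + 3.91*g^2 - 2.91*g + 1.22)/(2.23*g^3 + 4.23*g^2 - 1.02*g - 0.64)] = (15.0533*g^4 + 1.5138*g^3 - 10.6311*g^2 - 15.326*g + 3.1068)/(4.9729*g^6 + 18.8658*g^5 + 13.3437*g^4 - 11.4836*g^3 - 4.374*g^2 + 1.3056*g + 0.4096)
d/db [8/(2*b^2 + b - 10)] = 8*(-4*b - 1)/(2*b^2 + b - 10)^2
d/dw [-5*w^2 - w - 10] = -10*w - 1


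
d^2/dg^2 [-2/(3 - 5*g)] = 100/(5*g - 3)^3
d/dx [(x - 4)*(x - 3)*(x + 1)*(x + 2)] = 4*x^3 - 12*x^2 - 14*x + 22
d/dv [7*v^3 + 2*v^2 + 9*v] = 21*v^2 + 4*v + 9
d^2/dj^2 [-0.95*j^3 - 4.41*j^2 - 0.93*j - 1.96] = -5.7*j - 8.82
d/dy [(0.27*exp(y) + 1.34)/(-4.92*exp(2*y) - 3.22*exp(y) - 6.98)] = (1.3284*exp(2*y) + 13.1856*exp(y) + 2.4302)*exp(y)/(24.2064*exp(4*y) + 31.6848*exp(3*y) + 79.0516*exp(2*y) + 44.9512*exp(y) + 48.7204)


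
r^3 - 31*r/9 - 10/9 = (r - 2)*(r + 1/3)*(r + 5/3)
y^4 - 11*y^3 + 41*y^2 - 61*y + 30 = (y - 5)*(y - 3)*(y - 2)*(y - 1)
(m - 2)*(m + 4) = m^2 + 2*m - 8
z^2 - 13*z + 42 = (z - 7)*(z - 6)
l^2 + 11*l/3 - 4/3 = (l - 1/3)*(l + 4)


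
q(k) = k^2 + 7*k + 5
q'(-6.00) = -5.00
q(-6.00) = -1.00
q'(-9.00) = -11.00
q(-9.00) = 23.00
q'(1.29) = 9.58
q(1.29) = 15.69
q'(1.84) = 10.68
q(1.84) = 21.27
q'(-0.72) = 5.56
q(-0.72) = 0.48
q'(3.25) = 13.50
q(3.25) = 38.31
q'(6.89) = 20.78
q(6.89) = 100.70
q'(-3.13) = 0.74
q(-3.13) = -7.11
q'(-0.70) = 5.60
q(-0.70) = 0.59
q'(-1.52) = 3.96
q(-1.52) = -3.33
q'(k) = 2*k + 7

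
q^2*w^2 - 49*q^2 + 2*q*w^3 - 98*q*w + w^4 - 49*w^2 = (q + w)^2*(w - 7)*(w + 7)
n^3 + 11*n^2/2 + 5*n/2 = n*(n + 1/2)*(n + 5)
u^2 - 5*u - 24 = (u - 8)*(u + 3)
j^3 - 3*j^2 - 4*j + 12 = (j - 3)*(j - 2)*(j + 2)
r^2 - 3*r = r*(r - 3)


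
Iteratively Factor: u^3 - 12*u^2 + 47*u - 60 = (u - 4)*(u^2 - 8*u + 15) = (u - 5)*(u - 4)*(u - 3)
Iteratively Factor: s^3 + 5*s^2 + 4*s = (s)*(s^2 + 5*s + 4) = s*(s + 1)*(s + 4)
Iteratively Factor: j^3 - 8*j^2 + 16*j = (j - 4)*(j^2 - 4*j) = j*(j - 4)*(j - 4)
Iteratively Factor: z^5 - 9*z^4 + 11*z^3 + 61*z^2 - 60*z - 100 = (z - 2)*(z^4 - 7*z^3 - 3*z^2 + 55*z + 50) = (z - 5)*(z - 2)*(z^3 - 2*z^2 - 13*z - 10) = (z - 5)*(z - 2)*(z + 2)*(z^2 - 4*z - 5) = (z - 5)*(z - 2)*(z + 1)*(z + 2)*(z - 5)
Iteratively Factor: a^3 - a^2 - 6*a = (a + 2)*(a^2 - 3*a) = (a - 3)*(a + 2)*(a)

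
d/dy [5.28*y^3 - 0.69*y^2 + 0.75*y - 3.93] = 15.84*y^2 - 1.38*y + 0.75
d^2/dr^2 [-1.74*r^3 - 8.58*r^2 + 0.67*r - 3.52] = -10.44*r - 17.16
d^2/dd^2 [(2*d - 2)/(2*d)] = -2/d^3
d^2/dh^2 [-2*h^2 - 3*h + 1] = -4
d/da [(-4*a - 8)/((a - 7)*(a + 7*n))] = 4*((a - 7)*(a + 2) - (a - 7)*(a + 7*n) + (a + 2)*(a + 7*n))/((a - 7)^2*(a + 7*n)^2)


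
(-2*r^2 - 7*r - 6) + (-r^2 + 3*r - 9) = -3*r^2 - 4*r - 15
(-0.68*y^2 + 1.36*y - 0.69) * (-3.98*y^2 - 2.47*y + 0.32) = 2.7064*y^4 - 3.7332*y^3 - 0.8306*y^2 + 2.1395*y - 0.2208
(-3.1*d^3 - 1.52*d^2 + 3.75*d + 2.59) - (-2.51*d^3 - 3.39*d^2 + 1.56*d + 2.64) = -0.59*d^3 + 1.87*d^2 + 2.19*d - 0.0500000000000003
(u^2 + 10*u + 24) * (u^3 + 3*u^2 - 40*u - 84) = u^5 + 13*u^4 + 14*u^3 - 412*u^2 - 1800*u - 2016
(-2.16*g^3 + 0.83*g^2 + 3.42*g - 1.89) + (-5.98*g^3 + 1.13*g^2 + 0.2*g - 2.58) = -8.14*g^3 + 1.96*g^2 + 3.62*g - 4.47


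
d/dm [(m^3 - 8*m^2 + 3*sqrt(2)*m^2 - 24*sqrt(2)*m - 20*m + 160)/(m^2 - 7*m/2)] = 2*(2*m^4 - 14*m^3 + 27*sqrt(2)*m^2 + 96*m^2 - 640*m + 1120)/(m^2*(4*m^2 - 28*m + 49))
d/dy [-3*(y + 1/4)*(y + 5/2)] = -6*y - 33/4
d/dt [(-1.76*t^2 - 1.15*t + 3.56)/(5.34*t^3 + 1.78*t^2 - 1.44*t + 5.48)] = (9.3984*t^4 + 12.282*t^3 - 52.4498*t^2 - 31.9632*t - 1.1756)/(28.5156*t^6 + 19.0104*t^5 - 12.2108*t^4 + 53.4*t^3 + 21.5824*t^2 - 15.7824*t + 30.0304)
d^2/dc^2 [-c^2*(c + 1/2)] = -6*c - 1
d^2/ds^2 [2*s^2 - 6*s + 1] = 4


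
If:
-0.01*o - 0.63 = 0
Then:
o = -63.00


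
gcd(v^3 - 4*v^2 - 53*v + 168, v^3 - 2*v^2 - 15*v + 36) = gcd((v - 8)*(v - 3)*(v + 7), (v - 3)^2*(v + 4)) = v - 3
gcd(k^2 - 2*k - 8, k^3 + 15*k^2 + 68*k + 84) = k + 2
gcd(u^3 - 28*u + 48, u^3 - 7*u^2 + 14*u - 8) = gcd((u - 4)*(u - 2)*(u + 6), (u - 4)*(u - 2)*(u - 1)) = u^2 - 6*u + 8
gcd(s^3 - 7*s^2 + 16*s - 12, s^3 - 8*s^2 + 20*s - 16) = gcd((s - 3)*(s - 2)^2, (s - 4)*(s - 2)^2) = s^2 - 4*s + 4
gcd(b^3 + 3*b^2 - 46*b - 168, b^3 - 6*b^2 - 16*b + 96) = b + 4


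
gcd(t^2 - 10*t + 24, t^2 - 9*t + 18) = t - 6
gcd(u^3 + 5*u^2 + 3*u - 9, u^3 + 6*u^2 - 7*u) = u - 1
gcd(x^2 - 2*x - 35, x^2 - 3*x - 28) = x - 7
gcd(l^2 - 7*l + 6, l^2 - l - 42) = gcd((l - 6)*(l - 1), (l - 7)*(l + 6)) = 1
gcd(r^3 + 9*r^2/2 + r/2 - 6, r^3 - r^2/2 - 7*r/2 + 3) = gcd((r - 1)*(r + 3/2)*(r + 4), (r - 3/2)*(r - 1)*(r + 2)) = r - 1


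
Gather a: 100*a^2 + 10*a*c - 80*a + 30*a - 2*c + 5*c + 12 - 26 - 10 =100*a^2 + a*(10*c - 50) + 3*c - 24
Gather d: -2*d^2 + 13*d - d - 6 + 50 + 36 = -2*d^2 + 12*d + 80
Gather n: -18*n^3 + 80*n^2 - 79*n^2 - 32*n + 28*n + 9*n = -18*n^3 + n^2 + 5*n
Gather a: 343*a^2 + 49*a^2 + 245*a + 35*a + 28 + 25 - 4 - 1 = 392*a^2 + 280*a + 48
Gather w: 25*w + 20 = 25*w + 20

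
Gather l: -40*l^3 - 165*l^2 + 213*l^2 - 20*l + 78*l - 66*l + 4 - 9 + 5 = -40*l^3 + 48*l^2 - 8*l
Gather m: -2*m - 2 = -2*m - 2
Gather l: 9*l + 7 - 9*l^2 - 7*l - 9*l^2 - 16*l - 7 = -18*l^2 - 14*l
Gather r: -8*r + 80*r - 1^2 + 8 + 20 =72*r + 27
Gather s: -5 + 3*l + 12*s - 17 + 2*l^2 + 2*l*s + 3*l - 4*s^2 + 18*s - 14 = 2*l^2 + 6*l - 4*s^2 + s*(2*l + 30) - 36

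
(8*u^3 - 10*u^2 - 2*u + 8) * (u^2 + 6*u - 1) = 8*u^5 + 38*u^4 - 70*u^3 + 6*u^2 + 50*u - 8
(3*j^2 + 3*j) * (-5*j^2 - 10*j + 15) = -15*j^4 - 45*j^3 + 15*j^2 + 45*j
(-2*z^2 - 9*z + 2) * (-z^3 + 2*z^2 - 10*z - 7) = 2*z^5 + 5*z^4 + 108*z^2 + 43*z - 14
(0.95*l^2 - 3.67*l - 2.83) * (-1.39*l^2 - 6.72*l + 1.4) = -1.3205*l^4 - 1.2827*l^3 + 29.9261*l^2 + 13.8796*l - 3.962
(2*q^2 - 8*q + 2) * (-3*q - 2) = -6*q^3 + 20*q^2 + 10*q - 4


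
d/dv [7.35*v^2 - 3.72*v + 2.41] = 14.7*v - 3.72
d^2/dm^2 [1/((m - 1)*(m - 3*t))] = 2*((m - 1)^2 + (m - 1)*(m - 3*t) + (m - 3*t)^2)/((m - 1)^3*(m - 3*t)^3)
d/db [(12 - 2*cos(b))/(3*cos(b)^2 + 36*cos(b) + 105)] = 2*(sin(b)^2 + 12*cos(b) + 106)*sin(b)/(3*(cos(b)^2 + 12*cos(b) + 35)^2)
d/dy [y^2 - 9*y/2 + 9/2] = 2*y - 9/2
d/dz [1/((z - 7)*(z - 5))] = 2*(6 - z)/(z^4 - 24*z^3 + 214*z^2 - 840*z + 1225)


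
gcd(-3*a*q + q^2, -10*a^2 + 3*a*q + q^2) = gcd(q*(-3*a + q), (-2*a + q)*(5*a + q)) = 1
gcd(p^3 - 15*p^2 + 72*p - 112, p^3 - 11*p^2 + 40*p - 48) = p^2 - 8*p + 16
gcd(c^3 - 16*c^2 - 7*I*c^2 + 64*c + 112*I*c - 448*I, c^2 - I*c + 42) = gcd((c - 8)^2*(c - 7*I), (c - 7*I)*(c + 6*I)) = c - 7*I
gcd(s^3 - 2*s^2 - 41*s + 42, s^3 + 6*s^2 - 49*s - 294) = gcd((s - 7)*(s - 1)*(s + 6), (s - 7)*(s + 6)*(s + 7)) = s^2 - s - 42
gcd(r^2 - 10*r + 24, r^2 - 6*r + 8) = r - 4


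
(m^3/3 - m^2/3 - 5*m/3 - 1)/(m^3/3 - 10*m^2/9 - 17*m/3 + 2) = 3*(m^3 - m^2 - 5*m - 3)/(3*m^3 - 10*m^2 - 51*m + 18)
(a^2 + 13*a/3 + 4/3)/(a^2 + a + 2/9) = 3*(a + 4)/(3*a + 2)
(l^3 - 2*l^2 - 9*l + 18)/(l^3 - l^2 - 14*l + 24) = (l + 3)/(l + 4)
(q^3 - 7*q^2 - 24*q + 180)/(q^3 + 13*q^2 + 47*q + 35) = (q^2 - 12*q + 36)/(q^2 + 8*q + 7)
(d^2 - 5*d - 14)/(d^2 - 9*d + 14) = (d + 2)/(d - 2)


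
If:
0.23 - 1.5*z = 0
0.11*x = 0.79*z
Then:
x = 1.10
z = 0.15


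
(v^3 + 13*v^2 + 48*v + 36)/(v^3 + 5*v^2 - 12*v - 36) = (v^2 + 7*v + 6)/(v^2 - v - 6)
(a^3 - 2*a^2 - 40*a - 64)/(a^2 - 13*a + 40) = (a^2 + 6*a + 8)/(a - 5)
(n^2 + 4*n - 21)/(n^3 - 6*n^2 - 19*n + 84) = (n + 7)/(n^2 - 3*n - 28)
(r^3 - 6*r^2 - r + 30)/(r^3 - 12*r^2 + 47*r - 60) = (r + 2)/(r - 4)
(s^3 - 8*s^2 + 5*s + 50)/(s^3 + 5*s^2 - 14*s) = (s^3 - 8*s^2 + 5*s + 50)/(s*(s^2 + 5*s - 14))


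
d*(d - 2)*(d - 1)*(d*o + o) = d^4*o - 2*d^3*o - d^2*o + 2*d*o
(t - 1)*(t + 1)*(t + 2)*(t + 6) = t^4 + 8*t^3 + 11*t^2 - 8*t - 12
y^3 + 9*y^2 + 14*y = y*(y + 2)*(y + 7)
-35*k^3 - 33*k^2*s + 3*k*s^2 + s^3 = (-5*k + s)*(k + s)*(7*k + s)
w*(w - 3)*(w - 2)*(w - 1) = w^4 - 6*w^3 + 11*w^2 - 6*w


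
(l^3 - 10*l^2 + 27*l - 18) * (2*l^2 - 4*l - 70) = 2*l^5 - 24*l^4 + 24*l^3 + 556*l^2 - 1818*l + 1260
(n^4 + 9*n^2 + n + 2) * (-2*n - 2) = -2*n^5 - 2*n^4 - 18*n^3 - 20*n^2 - 6*n - 4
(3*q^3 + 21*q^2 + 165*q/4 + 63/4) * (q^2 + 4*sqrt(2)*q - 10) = 3*q^5 + 12*sqrt(2)*q^4 + 21*q^4 + 45*q^3/4 + 84*sqrt(2)*q^3 - 777*q^2/4 + 165*sqrt(2)*q^2 - 825*q/2 + 63*sqrt(2)*q - 315/2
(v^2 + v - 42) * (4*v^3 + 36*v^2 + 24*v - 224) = 4*v^5 + 40*v^4 - 108*v^3 - 1712*v^2 - 1232*v + 9408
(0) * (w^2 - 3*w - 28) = 0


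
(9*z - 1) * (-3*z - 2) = -27*z^2 - 15*z + 2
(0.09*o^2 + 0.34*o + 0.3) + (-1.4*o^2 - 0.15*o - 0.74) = -1.31*o^2 + 0.19*o - 0.44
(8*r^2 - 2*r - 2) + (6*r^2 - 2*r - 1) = 14*r^2 - 4*r - 3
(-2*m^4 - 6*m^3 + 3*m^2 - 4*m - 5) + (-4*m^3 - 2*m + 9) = -2*m^4 - 10*m^3 + 3*m^2 - 6*m + 4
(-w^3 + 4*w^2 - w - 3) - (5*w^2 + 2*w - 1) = -w^3 - w^2 - 3*w - 2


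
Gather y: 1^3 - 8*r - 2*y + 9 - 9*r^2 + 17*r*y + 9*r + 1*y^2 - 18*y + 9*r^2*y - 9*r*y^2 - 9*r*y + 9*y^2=-9*r^2 + r + y^2*(10 - 9*r) + y*(9*r^2 + 8*r - 20) + 10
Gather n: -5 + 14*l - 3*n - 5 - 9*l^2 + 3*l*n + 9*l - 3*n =-9*l^2 + 23*l + n*(3*l - 6) - 10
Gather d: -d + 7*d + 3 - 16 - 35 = 6*d - 48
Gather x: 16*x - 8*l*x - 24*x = x*(-8*l - 8)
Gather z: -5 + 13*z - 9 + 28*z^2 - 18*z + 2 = 28*z^2 - 5*z - 12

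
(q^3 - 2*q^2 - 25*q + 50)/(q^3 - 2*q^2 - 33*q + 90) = (q^2 + 3*q - 10)/(q^2 + 3*q - 18)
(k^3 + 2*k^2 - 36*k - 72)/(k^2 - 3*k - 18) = (k^2 + 8*k + 12)/(k + 3)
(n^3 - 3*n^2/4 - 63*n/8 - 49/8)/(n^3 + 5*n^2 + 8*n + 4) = (8*n^2 - 14*n - 49)/(8*(n^2 + 4*n + 4))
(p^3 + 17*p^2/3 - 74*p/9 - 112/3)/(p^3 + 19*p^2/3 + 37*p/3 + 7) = (p^2 + 10*p/3 - 16)/(p^2 + 4*p + 3)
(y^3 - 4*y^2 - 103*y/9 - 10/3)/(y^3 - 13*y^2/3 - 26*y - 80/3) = (y^2 - 17*y/3 - 2)/(y^2 - 6*y - 16)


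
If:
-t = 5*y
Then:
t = -5*y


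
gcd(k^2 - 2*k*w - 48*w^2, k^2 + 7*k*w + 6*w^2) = k + 6*w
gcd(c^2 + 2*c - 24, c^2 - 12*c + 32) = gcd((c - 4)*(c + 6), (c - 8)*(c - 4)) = c - 4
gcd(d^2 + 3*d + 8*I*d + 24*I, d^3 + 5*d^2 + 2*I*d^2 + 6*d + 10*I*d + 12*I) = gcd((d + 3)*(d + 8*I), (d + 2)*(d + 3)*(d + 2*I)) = d + 3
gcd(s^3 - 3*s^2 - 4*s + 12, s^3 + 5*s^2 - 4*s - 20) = s^2 - 4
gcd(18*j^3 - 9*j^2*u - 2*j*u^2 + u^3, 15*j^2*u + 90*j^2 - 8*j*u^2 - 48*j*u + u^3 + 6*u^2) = -3*j + u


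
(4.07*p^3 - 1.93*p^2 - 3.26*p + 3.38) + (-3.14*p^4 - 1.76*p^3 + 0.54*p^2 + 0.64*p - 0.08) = -3.14*p^4 + 2.31*p^3 - 1.39*p^2 - 2.62*p + 3.3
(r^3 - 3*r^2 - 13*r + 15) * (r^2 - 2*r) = r^5 - 5*r^4 - 7*r^3 + 41*r^2 - 30*r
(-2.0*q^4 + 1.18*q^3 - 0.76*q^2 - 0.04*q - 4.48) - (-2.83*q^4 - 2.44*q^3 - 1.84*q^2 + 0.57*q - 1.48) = 0.83*q^4 + 3.62*q^3 + 1.08*q^2 - 0.61*q - 3.0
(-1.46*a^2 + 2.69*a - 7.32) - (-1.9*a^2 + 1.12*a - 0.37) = 0.44*a^2 + 1.57*a - 6.95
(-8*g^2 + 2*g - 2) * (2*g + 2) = -16*g^3 - 12*g^2 - 4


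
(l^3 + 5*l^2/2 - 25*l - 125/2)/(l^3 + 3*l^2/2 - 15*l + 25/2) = (2*l^2 - 5*l - 25)/(2*l^2 - 7*l + 5)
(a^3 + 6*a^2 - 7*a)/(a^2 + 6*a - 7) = a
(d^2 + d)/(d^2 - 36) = d*(d + 1)/(d^2 - 36)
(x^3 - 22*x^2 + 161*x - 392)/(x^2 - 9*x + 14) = (x^2 - 15*x + 56)/(x - 2)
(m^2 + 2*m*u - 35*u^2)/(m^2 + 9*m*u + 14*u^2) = (m - 5*u)/(m + 2*u)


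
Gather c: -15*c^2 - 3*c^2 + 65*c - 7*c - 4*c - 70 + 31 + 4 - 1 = -18*c^2 + 54*c - 36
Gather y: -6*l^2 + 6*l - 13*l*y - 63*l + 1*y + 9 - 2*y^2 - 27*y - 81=-6*l^2 - 57*l - 2*y^2 + y*(-13*l - 26) - 72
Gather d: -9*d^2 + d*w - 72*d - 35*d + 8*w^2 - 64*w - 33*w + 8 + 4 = -9*d^2 + d*(w - 107) + 8*w^2 - 97*w + 12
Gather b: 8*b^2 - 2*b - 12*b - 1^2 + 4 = 8*b^2 - 14*b + 3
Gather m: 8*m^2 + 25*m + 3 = 8*m^2 + 25*m + 3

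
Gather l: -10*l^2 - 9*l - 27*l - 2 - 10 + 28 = -10*l^2 - 36*l + 16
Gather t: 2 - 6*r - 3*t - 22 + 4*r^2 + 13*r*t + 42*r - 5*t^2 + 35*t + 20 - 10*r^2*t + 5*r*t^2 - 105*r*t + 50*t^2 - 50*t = 4*r^2 + 36*r + t^2*(5*r + 45) + t*(-10*r^2 - 92*r - 18)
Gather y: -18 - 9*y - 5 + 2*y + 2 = -7*y - 21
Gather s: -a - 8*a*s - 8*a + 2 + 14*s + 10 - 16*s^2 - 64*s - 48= -9*a - 16*s^2 + s*(-8*a - 50) - 36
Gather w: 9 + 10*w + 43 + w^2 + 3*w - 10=w^2 + 13*w + 42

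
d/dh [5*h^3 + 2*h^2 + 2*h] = 15*h^2 + 4*h + 2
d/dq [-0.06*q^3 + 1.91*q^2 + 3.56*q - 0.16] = -0.18*q^2 + 3.82*q + 3.56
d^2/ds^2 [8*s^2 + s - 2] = 16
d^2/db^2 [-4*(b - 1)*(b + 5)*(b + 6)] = -24*b - 80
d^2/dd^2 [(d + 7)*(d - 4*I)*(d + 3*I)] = 6*d + 14 - 2*I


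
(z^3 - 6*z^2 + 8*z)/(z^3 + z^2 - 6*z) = (z - 4)/(z + 3)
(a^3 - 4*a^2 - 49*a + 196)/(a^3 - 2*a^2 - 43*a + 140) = (a - 7)/(a - 5)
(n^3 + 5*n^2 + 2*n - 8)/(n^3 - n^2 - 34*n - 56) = (n - 1)/(n - 7)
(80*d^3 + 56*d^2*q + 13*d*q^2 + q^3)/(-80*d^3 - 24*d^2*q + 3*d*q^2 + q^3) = (5*d + q)/(-5*d + q)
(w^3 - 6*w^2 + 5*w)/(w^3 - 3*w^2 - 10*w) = (w - 1)/(w + 2)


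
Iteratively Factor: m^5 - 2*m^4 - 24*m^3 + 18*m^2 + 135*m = (m - 5)*(m^4 + 3*m^3 - 9*m^2 - 27*m) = (m - 5)*(m + 3)*(m^3 - 9*m) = (m - 5)*(m + 3)^2*(m^2 - 3*m) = (m - 5)*(m - 3)*(m + 3)^2*(m)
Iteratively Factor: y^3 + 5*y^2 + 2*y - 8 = (y - 1)*(y^2 + 6*y + 8) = (y - 1)*(y + 2)*(y + 4)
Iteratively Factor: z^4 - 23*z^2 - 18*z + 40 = (z + 4)*(z^3 - 4*z^2 - 7*z + 10) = (z - 1)*(z + 4)*(z^2 - 3*z - 10) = (z - 5)*(z - 1)*(z + 4)*(z + 2)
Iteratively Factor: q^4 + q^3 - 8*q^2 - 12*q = (q + 2)*(q^3 - q^2 - 6*q) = q*(q + 2)*(q^2 - q - 6) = q*(q + 2)^2*(q - 3)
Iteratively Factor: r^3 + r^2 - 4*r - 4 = (r + 1)*(r^2 - 4) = (r - 2)*(r + 1)*(r + 2)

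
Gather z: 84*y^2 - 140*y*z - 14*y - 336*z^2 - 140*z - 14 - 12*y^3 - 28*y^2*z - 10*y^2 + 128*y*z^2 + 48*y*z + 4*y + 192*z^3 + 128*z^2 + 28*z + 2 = -12*y^3 + 74*y^2 - 10*y + 192*z^3 + z^2*(128*y - 208) + z*(-28*y^2 - 92*y - 112) - 12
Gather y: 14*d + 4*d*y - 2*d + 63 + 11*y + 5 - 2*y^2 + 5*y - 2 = 12*d - 2*y^2 + y*(4*d + 16) + 66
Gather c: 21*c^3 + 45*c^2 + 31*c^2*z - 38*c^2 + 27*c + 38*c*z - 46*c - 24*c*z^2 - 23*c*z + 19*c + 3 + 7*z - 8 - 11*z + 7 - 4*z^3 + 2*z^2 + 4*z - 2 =21*c^3 + c^2*(31*z + 7) + c*(-24*z^2 + 15*z) - 4*z^3 + 2*z^2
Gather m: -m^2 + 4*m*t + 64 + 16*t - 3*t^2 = -m^2 + 4*m*t - 3*t^2 + 16*t + 64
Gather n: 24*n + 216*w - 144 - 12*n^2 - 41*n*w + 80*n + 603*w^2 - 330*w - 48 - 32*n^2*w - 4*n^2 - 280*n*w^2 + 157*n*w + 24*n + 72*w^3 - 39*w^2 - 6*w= n^2*(-32*w - 16) + n*(-280*w^2 + 116*w + 128) + 72*w^3 + 564*w^2 - 120*w - 192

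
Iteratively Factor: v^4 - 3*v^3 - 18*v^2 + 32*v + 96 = (v - 4)*(v^3 + v^2 - 14*v - 24) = (v - 4)*(v + 3)*(v^2 - 2*v - 8) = (v - 4)^2*(v + 3)*(v + 2)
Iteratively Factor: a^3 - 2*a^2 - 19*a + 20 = (a - 5)*(a^2 + 3*a - 4) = (a - 5)*(a + 4)*(a - 1)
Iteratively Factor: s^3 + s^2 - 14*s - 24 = (s + 3)*(s^2 - 2*s - 8) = (s - 4)*(s + 3)*(s + 2)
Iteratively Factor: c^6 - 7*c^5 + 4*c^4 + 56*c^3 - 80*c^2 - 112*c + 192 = (c - 4)*(c^5 - 3*c^4 - 8*c^3 + 24*c^2 + 16*c - 48) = (c - 4)*(c + 2)*(c^4 - 5*c^3 + 2*c^2 + 20*c - 24) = (c - 4)*(c - 2)*(c + 2)*(c^3 - 3*c^2 - 4*c + 12) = (c - 4)*(c - 2)^2*(c + 2)*(c^2 - c - 6) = (c - 4)*(c - 2)^2*(c + 2)^2*(c - 3)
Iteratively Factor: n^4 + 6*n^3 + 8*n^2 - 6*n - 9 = (n + 3)*(n^3 + 3*n^2 - n - 3) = (n - 1)*(n + 3)*(n^2 + 4*n + 3) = (n - 1)*(n + 3)^2*(n + 1)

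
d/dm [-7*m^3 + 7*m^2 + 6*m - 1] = -21*m^2 + 14*m + 6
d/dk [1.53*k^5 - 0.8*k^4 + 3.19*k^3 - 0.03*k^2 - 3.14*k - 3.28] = 7.65*k^4 - 3.2*k^3 + 9.57*k^2 - 0.06*k - 3.14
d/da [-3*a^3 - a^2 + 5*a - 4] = -9*a^2 - 2*a + 5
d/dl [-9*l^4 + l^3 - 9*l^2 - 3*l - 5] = -36*l^3 + 3*l^2 - 18*l - 3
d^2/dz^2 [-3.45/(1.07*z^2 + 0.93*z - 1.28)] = (7.89981*z^2 + 6.86619*z - 3.45*(2.14*z + 0.93)*(4.28*z + 1.86) - 9.45024)/(1.07*z^2 + 0.93*z - 1.28)^3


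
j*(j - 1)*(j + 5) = j^3 + 4*j^2 - 5*j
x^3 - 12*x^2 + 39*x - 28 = (x - 7)*(x - 4)*(x - 1)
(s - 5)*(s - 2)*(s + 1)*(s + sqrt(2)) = s^4 - 6*s^3 + sqrt(2)*s^3 - 6*sqrt(2)*s^2 + 3*s^2 + 3*sqrt(2)*s + 10*s + 10*sqrt(2)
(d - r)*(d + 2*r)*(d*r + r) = d^3*r + d^2*r^2 + d^2*r - 2*d*r^3 + d*r^2 - 2*r^3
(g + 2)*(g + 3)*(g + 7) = g^3 + 12*g^2 + 41*g + 42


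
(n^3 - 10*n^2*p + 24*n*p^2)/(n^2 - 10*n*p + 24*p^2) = n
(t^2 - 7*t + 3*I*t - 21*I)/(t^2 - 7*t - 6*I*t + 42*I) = (t + 3*I)/(t - 6*I)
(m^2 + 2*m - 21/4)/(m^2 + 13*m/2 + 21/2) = (m - 3/2)/(m + 3)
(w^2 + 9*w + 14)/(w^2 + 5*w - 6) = (w^2 + 9*w + 14)/(w^2 + 5*w - 6)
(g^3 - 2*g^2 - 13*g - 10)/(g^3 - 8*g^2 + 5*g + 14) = (g^2 - 3*g - 10)/(g^2 - 9*g + 14)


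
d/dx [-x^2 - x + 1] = -2*x - 1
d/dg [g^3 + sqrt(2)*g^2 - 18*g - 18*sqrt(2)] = 3*g^2 + 2*sqrt(2)*g - 18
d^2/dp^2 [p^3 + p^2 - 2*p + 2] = 6*p + 2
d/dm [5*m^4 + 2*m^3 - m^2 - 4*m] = 20*m^3 + 6*m^2 - 2*m - 4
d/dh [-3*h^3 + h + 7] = 1 - 9*h^2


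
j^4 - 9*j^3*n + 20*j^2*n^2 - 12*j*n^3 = j*(j - 6*n)*(j - 2*n)*(j - n)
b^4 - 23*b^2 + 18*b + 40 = (b - 4)*(b - 2)*(b + 1)*(b + 5)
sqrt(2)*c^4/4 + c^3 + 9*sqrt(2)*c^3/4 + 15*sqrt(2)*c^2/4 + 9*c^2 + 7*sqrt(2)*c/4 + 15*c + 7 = (c/2 + sqrt(2))*(c + 1)*(c + 7)*(sqrt(2)*c/2 + sqrt(2)/2)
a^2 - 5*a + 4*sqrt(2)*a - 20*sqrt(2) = (a - 5)*(a + 4*sqrt(2))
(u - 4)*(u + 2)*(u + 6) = u^3 + 4*u^2 - 20*u - 48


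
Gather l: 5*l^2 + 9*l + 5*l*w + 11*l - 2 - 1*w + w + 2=5*l^2 + l*(5*w + 20)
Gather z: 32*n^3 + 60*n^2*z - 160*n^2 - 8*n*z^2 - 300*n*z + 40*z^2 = 32*n^3 - 160*n^2 + z^2*(40 - 8*n) + z*(60*n^2 - 300*n)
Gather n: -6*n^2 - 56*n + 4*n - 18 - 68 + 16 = -6*n^2 - 52*n - 70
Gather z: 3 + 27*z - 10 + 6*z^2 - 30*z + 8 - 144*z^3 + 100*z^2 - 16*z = -144*z^3 + 106*z^2 - 19*z + 1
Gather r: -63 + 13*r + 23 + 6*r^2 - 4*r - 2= 6*r^2 + 9*r - 42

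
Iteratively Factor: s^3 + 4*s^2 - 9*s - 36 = (s - 3)*(s^2 + 7*s + 12) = (s - 3)*(s + 4)*(s + 3)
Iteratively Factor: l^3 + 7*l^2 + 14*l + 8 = (l + 4)*(l^2 + 3*l + 2) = (l + 1)*(l + 4)*(l + 2)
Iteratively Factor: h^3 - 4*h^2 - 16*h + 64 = (h + 4)*(h^2 - 8*h + 16) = (h - 4)*(h + 4)*(h - 4)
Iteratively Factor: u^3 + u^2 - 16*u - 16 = (u - 4)*(u^2 + 5*u + 4) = (u - 4)*(u + 4)*(u + 1)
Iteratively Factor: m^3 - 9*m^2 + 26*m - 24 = (m - 2)*(m^2 - 7*m + 12) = (m - 4)*(m - 2)*(m - 3)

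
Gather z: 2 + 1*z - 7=z - 5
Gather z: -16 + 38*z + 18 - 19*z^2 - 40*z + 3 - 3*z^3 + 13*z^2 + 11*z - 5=-3*z^3 - 6*z^2 + 9*z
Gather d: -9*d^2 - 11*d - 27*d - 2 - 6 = -9*d^2 - 38*d - 8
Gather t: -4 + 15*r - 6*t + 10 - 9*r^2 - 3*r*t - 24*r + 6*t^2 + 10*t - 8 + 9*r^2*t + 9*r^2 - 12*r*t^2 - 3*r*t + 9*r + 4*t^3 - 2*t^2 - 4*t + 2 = 4*t^3 + t^2*(4 - 12*r) + t*(9*r^2 - 6*r)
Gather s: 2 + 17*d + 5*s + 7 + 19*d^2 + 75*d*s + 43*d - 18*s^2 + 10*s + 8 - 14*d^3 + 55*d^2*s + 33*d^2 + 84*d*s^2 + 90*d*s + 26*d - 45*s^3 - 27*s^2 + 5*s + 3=-14*d^3 + 52*d^2 + 86*d - 45*s^3 + s^2*(84*d - 45) + s*(55*d^2 + 165*d + 20) + 20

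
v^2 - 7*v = v*(v - 7)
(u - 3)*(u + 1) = u^2 - 2*u - 3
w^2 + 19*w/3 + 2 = (w + 1/3)*(w + 6)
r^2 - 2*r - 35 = (r - 7)*(r + 5)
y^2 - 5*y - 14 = (y - 7)*(y + 2)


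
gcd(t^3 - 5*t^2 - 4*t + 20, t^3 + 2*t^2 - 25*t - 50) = t^2 - 3*t - 10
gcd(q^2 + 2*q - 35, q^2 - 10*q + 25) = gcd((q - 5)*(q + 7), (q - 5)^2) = q - 5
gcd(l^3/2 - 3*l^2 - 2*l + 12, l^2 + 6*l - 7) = 1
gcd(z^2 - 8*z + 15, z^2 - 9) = z - 3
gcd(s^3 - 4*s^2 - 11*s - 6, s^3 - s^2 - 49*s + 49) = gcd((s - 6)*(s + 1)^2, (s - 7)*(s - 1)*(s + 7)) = 1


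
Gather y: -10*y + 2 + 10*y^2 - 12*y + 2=10*y^2 - 22*y + 4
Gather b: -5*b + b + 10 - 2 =8 - 4*b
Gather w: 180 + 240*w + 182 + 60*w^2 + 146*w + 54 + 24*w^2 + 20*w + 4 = 84*w^2 + 406*w + 420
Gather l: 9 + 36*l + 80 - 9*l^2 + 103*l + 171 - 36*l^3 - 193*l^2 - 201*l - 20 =-36*l^3 - 202*l^2 - 62*l + 240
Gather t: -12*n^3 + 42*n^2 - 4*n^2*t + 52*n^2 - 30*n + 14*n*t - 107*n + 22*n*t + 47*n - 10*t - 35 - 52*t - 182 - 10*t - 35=-12*n^3 + 94*n^2 - 90*n + t*(-4*n^2 + 36*n - 72) - 252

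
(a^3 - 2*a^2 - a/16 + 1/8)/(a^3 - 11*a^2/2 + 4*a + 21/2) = (16*a^3 - 32*a^2 - a + 2)/(8*(2*a^3 - 11*a^2 + 8*a + 21))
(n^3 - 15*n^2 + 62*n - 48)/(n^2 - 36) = (n^2 - 9*n + 8)/(n + 6)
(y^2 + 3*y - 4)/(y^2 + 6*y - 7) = (y + 4)/(y + 7)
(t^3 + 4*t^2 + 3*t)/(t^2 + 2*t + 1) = t*(t + 3)/(t + 1)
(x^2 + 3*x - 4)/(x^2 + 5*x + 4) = (x - 1)/(x + 1)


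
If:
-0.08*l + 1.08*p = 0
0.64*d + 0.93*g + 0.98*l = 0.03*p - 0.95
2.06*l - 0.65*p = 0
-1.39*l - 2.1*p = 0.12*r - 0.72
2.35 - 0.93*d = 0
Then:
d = 2.53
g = -2.76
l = 0.00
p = 0.00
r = 6.00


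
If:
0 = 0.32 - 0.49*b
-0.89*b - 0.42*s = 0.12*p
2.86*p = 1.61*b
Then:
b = 0.65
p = 0.37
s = -1.49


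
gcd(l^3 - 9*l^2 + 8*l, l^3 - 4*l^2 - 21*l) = l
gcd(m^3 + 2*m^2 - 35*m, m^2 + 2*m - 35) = m^2 + 2*m - 35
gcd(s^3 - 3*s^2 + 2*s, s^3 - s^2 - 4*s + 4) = s^2 - 3*s + 2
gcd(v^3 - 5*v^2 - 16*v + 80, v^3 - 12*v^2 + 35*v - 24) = 1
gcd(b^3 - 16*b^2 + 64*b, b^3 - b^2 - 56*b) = b^2 - 8*b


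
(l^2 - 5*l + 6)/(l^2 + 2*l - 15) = (l - 2)/(l + 5)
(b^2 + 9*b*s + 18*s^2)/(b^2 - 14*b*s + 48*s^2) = (b^2 + 9*b*s + 18*s^2)/(b^2 - 14*b*s + 48*s^2)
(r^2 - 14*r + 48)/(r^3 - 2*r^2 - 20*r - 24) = (r - 8)/(r^2 + 4*r + 4)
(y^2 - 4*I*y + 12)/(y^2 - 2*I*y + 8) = (y - 6*I)/(y - 4*I)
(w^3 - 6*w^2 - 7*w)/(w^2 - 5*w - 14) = w*(w + 1)/(w + 2)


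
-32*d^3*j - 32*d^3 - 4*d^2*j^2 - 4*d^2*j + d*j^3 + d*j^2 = (-8*d + j)*(4*d + j)*(d*j + d)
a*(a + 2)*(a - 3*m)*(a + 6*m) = a^4 + 3*a^3*m + 2*a^3 - 18*a^2*m^2 + 6*a^2*m - 36*a*m^2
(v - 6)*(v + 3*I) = v^2 - 6*v + 3*I*v - 18*I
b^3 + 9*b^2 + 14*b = b*(b + 2)*(b + 7)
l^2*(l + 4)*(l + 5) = l^4 + 9*l^3 + 20*l^2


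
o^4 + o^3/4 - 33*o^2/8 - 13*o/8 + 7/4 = (o - 2)*(o - 1/2)*(o + 1)*(o + 7/4)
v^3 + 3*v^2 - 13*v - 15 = (v - 3)*(v + 1)*(v + 5)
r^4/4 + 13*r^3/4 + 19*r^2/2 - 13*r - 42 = (r/4 + 1/2)*(r - 2)*(r + 6)*(r + 7)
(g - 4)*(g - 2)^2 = g^3 - 8*g^2 + 20*g - 16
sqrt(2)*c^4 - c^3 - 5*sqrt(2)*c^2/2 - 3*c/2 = c*(c - 3*sqrt(2)/2)*(c + sqrt(2)/2)*(sqrt(2)*c + 1)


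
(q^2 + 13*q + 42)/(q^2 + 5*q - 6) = (q + 7)/(q - 1)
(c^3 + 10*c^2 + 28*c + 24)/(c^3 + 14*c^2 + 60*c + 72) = (c + 2)/(c + 6)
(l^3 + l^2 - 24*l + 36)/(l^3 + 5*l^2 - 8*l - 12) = (l - 3)/(l + 1)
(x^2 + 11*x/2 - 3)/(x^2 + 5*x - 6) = (x - 1/2)/(x - 1)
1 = 1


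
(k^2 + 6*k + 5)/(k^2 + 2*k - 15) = (k + 1)/(k - 3)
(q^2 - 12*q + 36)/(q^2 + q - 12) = (q^2 - 12*q + 36)/(q^2 + q - 12)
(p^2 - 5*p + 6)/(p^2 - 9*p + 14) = (p - 3)/(p - 7)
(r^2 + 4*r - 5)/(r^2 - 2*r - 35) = (r - 1)/(r - 7)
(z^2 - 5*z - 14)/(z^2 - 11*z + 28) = (z + 2)/(z - 4)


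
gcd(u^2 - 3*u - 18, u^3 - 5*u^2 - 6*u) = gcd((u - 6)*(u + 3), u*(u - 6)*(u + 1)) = u - 6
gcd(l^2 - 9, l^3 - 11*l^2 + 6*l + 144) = l + 3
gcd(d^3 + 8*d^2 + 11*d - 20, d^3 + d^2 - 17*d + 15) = d^2 + 4*d - 5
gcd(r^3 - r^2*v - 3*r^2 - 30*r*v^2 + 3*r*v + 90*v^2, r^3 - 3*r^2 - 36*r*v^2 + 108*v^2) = r^2 - 6*r*v - 3*r + 18*v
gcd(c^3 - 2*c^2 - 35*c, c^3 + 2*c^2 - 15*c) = c^2 + 5*c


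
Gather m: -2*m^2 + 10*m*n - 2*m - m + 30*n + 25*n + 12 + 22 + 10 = -2*m^2 + m*(10*n - 3) + 55*n + 44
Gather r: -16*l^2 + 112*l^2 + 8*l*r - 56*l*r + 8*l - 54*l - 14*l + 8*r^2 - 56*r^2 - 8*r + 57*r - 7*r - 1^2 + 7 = 96*l^2 - 60*l - 48*r^2 + r*(42 - 48*l) + 6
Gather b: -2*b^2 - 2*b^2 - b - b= -4*b^2 - 2*b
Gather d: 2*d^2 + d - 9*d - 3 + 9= 2*d^2 - 8*d + 6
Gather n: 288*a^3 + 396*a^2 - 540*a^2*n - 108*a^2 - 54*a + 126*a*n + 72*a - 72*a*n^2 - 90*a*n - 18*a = 288*a^3 + 288*a^2 - 72*a*n^2 + n*(-540*a^2 + 36*a)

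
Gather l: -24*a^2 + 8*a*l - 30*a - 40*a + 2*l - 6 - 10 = -24*a^2 - 70*a + l*(8*a + 2) - 16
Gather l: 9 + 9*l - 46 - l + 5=8*l - 32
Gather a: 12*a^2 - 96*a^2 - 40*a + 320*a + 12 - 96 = -84*a^2 + 280*a - 84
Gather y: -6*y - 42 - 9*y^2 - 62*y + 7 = -9*y^2 - 68*y - 35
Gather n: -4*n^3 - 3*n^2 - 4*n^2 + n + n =-4*n^3 - 7*n^2 + 2*n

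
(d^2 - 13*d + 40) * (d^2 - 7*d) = d^4 - 20*d^3 + 131*d^2 - 280*d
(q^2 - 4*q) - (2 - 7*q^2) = 8*q^2 - 4*q - 2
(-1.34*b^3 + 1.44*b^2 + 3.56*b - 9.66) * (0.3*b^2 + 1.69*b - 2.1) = -0.402*b^5 - 1.8326*b^4 + 6.3156*b^3 + 0.0943999999999998*b^2 - 23.8014*b + 20.286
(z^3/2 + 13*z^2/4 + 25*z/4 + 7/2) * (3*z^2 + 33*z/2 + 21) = 3*z^5/2 + 18*z^4 + 663*z^3/8 + 1455*z^2/8 + 189*z + 147/2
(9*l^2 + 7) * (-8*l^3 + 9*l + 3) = -72*l^5 + 25*l^3 + 27*l^2 + 63*l + 21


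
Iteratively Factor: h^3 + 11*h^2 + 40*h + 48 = (h + 4)*(h^2 + 7*h + 12) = (h + 4)^2*(h + 3)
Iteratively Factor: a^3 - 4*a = (a)*(a^2 - 4) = a*(a - 2)*(a + 2)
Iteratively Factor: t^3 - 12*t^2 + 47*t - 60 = (t - 4)*(t^2 - 8*t + 15) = (t - 4)*(t - 3)*(t - 5)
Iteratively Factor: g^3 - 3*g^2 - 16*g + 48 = (g - 3)*(g^2 - 16) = (g - 4)*(g - 3)*(g + 4)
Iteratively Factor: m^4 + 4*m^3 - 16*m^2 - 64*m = (m)*(m^3 + 4*m^2 - 16*m - 64) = m*(m + 4)*(m^2 - 16) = m*(m + 4)^2*(m - 4)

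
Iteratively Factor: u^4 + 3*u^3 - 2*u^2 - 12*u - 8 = (u + 2)*(u^3 + u^2 - 4*u - 4) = (u + 1)*(u + 2)*(u^2 - 4) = (u + 1)*(u + 2)^2*(u - 2)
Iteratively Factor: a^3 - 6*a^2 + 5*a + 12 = (a - 4)*(a^2 - 2*a - 3) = (a - 4)*(a - 3)*(a + 1)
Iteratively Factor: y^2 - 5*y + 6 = (y - 2)*(y - 3)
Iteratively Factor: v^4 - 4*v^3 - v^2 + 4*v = (v)*(v^3 - 4*v^2 - v + 4) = v*(v - 1)*(v^2 - 3*v - 4) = v*(v - 1)*(v + 1)*(v - 4)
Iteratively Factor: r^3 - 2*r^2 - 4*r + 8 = (r - 2)*(r^2 - 4) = (r - 2)^2*(r + 2)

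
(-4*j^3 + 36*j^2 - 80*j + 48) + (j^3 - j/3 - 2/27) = -3*j^3 + 36*j^2 - 241*j/3 + 1294/27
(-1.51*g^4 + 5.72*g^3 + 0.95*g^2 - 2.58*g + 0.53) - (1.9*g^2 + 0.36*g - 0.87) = -1.51*g^4 + 5.72*g^3 - 0.95*g^2 - 2.94*g + 1.4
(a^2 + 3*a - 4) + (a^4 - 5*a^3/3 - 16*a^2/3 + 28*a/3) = a^4 - 5*a^3/3 - 13*a^2/3 + 37*a/3 - 4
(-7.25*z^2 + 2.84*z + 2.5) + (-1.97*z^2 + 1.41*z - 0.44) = -9.22*z^2 + 4.25*z + 2.06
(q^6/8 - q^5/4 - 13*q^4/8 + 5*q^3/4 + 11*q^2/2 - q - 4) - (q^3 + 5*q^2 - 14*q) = q^6/8 - q^5/4 - 13*q^4/8 + q^3/4 + q^2/2 + 13*q - 4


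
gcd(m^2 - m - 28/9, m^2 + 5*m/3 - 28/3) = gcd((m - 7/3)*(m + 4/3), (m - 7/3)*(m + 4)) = m - 7/3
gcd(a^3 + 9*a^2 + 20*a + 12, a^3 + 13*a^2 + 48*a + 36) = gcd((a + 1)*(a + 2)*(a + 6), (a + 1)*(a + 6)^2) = a^2 + 7*a + 6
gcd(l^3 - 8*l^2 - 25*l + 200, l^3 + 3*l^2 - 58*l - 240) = l^2 - 3*l - 40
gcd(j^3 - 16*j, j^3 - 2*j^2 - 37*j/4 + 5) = j - 4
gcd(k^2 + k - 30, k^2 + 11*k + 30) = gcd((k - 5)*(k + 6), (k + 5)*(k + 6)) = k + 6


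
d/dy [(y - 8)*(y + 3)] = 2*y - 5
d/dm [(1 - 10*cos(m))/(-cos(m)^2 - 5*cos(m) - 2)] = (10*cos(m)^2 - 2*cos(m) - 25)*sin(m)/(cos(m)^2 + 5*cos(m) + 2)^2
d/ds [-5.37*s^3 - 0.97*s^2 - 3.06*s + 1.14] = -16.11*s^2 - 1.94*s - 3.06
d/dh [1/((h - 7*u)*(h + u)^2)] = ((-h + 7*u)*(h + u) - 2*(h - 7*u)^2)/((h - 7*u)^3*(h + u)^3)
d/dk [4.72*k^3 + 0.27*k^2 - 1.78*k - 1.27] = 14.16*k^2 + 0.54*k - 1.78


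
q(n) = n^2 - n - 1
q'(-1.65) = -4.30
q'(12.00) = 23.00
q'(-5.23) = -11.46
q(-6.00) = 41.00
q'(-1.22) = -3.44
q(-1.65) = 3.37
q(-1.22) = 1.71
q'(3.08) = 5.16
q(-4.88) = 27.69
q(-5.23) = 31.58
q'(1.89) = 2.78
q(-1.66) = 3.42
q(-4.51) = 23.85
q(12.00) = 131.00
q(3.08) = 5.41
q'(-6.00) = -13.00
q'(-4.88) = -10.76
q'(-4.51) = -10.02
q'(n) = 2*n - 1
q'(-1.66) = -4.32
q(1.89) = 0.68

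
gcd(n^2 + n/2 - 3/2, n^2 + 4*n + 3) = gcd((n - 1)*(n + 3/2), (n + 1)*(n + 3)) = 1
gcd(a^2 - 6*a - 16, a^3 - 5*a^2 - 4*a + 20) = a + 2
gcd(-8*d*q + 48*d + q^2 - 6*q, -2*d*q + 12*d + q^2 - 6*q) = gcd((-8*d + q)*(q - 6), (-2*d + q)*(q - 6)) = q - 6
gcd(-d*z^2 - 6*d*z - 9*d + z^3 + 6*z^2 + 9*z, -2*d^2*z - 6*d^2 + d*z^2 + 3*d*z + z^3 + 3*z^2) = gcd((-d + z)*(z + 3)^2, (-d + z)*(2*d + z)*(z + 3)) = -d*z - 3*d + z^2 + 3*z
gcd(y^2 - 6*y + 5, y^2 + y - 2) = y - 1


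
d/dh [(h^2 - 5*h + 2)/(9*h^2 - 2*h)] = (43*h^2 - 36*h + 4)/(h^2*(81*h^2 - 36*h + 4))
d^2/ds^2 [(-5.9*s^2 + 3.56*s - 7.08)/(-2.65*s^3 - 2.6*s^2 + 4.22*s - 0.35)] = (82.8654999999999*s^6 - 150.0006*s^5 + 845.3394*s^4 + 705.60314*s^3 - 180.48024*s^2 - 486.05316*s + 230.210604)/(18.609625*s^9 + 54.7755*s^8 - 35.16285*s^7 - 149.505175*s^6 + 70.46418*s^5 + 122.51922*s^4 - 97.218773*s^3 + 19.65432*s^2 - 1.55085*s + 0.042875)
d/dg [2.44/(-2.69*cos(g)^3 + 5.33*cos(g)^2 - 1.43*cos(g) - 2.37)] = (-19.6908*cos(g)^2 + 26.0104*cos(g) - 3.4892)*sin(g)/(2.69*cos(g)^3 - 5.33*cos(g)^2 + 1.43*cos(g) + 2.37)^2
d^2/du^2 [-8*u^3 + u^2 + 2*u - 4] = 2 - 48*u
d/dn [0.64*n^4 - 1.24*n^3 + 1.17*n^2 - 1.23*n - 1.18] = 2.56*n^3 - 3.72*n^2 + 2.34*n - 1.23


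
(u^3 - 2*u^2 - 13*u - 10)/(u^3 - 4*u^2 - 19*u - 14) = (u - 5)/(u - 7)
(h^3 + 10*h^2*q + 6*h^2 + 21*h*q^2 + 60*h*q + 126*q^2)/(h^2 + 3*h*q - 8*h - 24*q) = (h^2 + 7*h*q + 6*h + 42*q)/(h - 8)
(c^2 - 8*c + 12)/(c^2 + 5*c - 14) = (c - 6)/(c + 7)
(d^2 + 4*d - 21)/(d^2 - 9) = (d + 7)/(d + 3)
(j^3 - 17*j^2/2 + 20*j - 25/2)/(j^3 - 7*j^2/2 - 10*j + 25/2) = (2*j - 5)/(2*j + 5)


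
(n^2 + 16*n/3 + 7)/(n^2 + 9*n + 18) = (n + 7/3)/(n + 6)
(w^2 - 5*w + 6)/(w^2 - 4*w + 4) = (w - 3)/(w - 2)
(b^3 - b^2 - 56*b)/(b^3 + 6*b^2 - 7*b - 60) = b*(b^2 - b - 56)/(b^3 + 6*b^2 - 7*b - 60)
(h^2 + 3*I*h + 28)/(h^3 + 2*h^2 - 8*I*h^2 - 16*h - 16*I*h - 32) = (h + 7*I)/(h^2 + h*(2 - 4*I) - 8*I)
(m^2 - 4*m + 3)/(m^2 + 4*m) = (m^2 - 4*m + 3)/(m*(m + 4))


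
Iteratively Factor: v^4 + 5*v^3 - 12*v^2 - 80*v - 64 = (v + 1)*(v^3 + 4*v^2 - 16*v - 64) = (v + 1)*(v + 4)*(v^2 - 16) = (v - 4)*(v + 1)*(v + 4)*(v + 4)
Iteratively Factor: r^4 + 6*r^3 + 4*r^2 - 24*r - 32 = (r + 4)*(r^3 + 2*r^2 - 4*r - 8) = (r + 2)*(r + 4)*(r^2 - 4) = (r + 2)^2*(r + 4)*(r - 2)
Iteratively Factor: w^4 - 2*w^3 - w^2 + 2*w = (w - 1)*(w^3 - w^2 - 2*w) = (w - 2)*(w - 1)*(w^2 + w) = (w - 2)*(w - 1)*(w + 1)*(w)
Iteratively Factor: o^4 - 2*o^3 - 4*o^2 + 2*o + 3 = (o + 1)*(o^3 - 3*o^2 - o + 3) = (o - 1)*(o + 1)*(o^2 - 2*o - 3) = (o - 3)*(o - 1)*(o + 1)*(o + 1)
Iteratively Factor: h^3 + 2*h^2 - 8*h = (h + 4)*(h^2 - 2*h) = h*(h + 4)*(h - 2)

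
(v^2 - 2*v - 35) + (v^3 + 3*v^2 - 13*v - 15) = v^3 + 4*v^2 - 15*v - 50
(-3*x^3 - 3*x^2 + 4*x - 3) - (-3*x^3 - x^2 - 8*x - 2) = -2*x^2 + 12*x - 1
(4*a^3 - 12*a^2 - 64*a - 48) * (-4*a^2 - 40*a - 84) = -16*a^5 - 112*a^4 + 400*a^3 + 3760*a^2 + 7296*a + 4032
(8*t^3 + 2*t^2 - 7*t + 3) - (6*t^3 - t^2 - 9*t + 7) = 2*t^3 + 3*t^2 + 2*t - 4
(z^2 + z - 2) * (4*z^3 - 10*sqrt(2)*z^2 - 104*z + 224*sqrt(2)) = 4*z^5 - 10*sqrt(2)*z^4 + 4*z^4 - 112*z^3 - 10*sqrt(2)*z^3 - 104*z^2 + 244*sqrt(2)*z^2 + 208*z + 224*sqrt(2)*z - 448*sqrt(2)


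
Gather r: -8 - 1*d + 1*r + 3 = -d + r - 5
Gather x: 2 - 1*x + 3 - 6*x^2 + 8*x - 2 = -6*x^2 + 7*x + 3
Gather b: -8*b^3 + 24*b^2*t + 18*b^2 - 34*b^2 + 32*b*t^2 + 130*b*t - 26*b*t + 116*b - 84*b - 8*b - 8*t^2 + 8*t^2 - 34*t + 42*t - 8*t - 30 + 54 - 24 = -8*b^3 + b^2*(24*t - 16) + b*(32*t^2 + 104*t + 24)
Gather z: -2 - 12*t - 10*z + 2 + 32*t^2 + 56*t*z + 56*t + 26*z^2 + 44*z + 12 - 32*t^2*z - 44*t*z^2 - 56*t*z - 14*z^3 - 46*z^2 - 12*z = 32*t^2 + 44*t - 14*z^3 + z^2*(-44*t - 20) + z*(22 - 32*t^2) + 12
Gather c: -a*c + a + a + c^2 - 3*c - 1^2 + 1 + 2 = 2*a + c^2 + c*(-a - 3) + 2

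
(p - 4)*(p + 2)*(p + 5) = p^3 + 3*p^2 - 18*p - 40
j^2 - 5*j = j*(j - 5)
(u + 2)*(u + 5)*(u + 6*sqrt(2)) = u^3 + 7*u^2 + 6*sqrt(2)*u^2 + 10*u + 42*sqrt(2)*u + 60*sqrt(2)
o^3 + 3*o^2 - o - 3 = (o - 1)*(o + 1)*(o + 3)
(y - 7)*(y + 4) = y^2 - 3*y - 28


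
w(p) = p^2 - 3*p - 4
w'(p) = 2*p - 3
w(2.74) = -4.71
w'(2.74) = 2.48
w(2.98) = -4.06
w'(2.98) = 2.96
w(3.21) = -3.33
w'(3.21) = 3.42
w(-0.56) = -2.01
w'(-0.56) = -4.12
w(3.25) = -3.19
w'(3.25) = 3.50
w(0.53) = -5.31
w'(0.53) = -1.94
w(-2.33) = 8.42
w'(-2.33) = -7.66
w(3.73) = -1.28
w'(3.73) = 4.46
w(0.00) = -4.00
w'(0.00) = -3.00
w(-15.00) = 266.00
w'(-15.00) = -33.00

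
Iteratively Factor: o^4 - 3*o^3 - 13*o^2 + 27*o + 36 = (o + 3)*(o^3 - 6*o^2 + 5*o + 12) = (o - 3)*(o + 3)*(o^2 - 3*o - 4) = (o - 3)*(o + 1)*(o + 3)*(o - 4)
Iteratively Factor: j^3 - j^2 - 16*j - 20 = (j + 2)*(j^2 - 3*j - 10) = (j + 2)^2*(j - 5)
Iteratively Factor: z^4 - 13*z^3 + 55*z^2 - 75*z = (z - 3)*(z^3 - 10*z^2 + 25*z) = (z - 5)*(z - 3)*(z^2 - 5*z) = z*(z - 5)*(z - 3)*(z - 5)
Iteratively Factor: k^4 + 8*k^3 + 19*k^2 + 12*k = (k + 4)*(k^3 + 4*k^2 + 3*k) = k*(k + 4)*(k^2 + 4*k + 3) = k*(k + 1)*(k + 4)*(k + 3)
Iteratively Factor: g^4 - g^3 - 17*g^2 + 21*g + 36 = (g - 3)*(g^3 + 2*g^2 - 11*g - 12) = (g - 3)*(g + 1)*(g^2 + g - 12) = (g - 3)*(g + 1)*(g + 4)*(g - 3)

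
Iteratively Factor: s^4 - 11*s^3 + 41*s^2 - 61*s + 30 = (s - 2)*(s^3 - 9*s^2 + 23*s - 15) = (s - 3)*(s - 2)*(s^2 - 6*s + 5) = (s - 5)*(s - 3)*(s - 2)*(s - 1)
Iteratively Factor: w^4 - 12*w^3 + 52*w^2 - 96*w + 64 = (w - 2)*(w^3 - 10*w^2 + 32*w - 32) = (w - 2)^2*(w^2 - 8*w + 16) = (w - 4)*(w - 2)^2*(w - 4)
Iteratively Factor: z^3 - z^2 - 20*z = (z)*(z^2 - z - 20) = z*(z - 5)*(z + 4)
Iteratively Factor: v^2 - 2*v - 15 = (v + 3)*(v - 5)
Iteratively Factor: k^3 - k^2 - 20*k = (k - 5)*(k^2 + 4*k) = k*(k - 5)*(k + 4)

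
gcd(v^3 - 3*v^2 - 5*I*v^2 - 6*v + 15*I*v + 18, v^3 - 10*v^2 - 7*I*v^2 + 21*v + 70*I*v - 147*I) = v - 3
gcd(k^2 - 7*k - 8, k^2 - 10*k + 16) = k - 8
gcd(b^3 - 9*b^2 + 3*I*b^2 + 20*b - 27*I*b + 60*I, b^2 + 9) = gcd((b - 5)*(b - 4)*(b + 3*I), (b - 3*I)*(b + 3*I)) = b + 3*I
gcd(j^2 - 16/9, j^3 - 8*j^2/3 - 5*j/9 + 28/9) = j - 4/3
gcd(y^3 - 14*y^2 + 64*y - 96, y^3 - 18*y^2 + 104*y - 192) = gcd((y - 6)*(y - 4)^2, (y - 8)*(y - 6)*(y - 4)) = y^2 - 10*y + 24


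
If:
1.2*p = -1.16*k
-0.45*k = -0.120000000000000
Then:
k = 0.27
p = -0.26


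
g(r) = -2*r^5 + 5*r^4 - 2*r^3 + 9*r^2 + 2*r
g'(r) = -10*r^4 + 20*r^3 - 6*r^2 + 18*r + 2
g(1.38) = 22.77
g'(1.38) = 31.71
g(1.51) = 26.95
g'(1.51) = 32.37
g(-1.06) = 19.36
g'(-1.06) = -60.27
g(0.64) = 5.07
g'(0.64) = 14.63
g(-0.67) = 4.58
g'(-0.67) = -20.78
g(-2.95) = 949.26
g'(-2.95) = -1374.10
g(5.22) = -4067.86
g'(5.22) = -4647.55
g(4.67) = -2062.30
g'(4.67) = -2764.12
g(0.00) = 0.00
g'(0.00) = 2.00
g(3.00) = -48.00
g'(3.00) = -268.00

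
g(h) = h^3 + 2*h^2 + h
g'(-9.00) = 208.00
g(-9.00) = -576.00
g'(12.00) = 481.00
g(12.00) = 2028.00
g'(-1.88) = 4.08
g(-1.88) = -1.46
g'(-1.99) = 4.92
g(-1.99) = -1.95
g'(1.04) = 8.40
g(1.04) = 4.33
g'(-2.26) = 7.28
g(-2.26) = -3.59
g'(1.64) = 15.63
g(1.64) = 11.43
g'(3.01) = 40.22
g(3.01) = 48.40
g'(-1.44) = 1.46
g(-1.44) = -0.28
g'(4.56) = 81.62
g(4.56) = 140.97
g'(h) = 3*h^2 + 4*h + 1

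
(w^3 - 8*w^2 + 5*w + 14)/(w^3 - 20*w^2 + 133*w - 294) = (w^2 - w - 2)/(w^2 - 13*w + 42)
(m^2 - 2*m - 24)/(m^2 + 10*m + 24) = (m - 6)/(m + 6)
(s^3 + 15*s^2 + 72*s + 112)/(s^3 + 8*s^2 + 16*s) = (s + 7)/s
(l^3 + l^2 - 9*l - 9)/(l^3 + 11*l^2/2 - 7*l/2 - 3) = 2*(l^3 + l^2 - 9*l - 9)/(2*l^3 + 11*l^2 - 7*l - 6)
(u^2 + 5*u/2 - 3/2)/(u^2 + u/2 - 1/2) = (u + 3)/(u + 1)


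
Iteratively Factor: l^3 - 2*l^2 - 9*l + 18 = (l - 2)*(l^2 - 9) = (l - 2)*(l + 3)*(l - 3)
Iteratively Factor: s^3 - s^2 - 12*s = (s - 4)*(s^2 + 3*s) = s*(s - 4)*(s + 3)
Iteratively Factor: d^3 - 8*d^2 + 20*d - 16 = (d - 2)*(d^2 - 6*d + 8) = (d - 4)*(d - 2)*(d - 2)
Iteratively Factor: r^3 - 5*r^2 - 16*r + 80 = (r + 4)*(r^2 - 9*r + 20) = (r - 5)*(r + 4)*(r - 4)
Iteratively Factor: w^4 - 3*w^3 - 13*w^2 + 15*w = (w)*(w^3 - 3*w^2 - 13*w + 15) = w*(w - 5)*(w^2 + 2*w - 3) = w*(w - 5)*(w - 1)*(w + 3)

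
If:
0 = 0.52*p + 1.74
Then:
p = -3.35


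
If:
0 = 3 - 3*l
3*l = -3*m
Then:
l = 1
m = -1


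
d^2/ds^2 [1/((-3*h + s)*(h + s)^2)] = 2*(-(h + s)^2 + 2*(h + s)*(3*h - s) - 3*(3*h - s)^2)/((h + s)^4*(3*h - s)^3)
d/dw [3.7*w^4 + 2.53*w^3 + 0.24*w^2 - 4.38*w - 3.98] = 14.8*w^3 + 7.59*w^2 + 0.48*w - 4.38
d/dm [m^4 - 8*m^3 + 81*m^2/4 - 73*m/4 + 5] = 4*m^3 - 24*m^2 + 81*m/2 - 73/4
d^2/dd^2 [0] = 0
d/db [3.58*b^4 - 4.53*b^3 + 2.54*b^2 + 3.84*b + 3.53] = 14.32*b^3 - 13.59*b^2 + 5.08*b + 3.84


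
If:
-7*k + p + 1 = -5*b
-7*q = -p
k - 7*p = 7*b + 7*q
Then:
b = 1/44 - 35*q/4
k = 7/44 - 21*q/4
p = 7*q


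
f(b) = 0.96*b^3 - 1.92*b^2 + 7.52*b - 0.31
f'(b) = 2.88*b^2 - 3.84*b + 7.52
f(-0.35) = -3.22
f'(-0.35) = 9.22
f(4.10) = 64.41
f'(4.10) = 40.19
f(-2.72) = -54.29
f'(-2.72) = 39.27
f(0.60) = 3.72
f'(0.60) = 6.25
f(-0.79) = -7.92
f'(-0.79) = 12.35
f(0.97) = 6.05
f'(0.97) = 6.50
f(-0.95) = -10.01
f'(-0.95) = 13.77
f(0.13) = 0.64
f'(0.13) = 7.07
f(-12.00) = -2025.91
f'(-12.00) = 468.32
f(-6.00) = -321.91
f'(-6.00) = 134.24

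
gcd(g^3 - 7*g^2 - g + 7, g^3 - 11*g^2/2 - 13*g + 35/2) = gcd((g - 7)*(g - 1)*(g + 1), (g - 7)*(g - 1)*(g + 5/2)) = g^2 - 8*g + 7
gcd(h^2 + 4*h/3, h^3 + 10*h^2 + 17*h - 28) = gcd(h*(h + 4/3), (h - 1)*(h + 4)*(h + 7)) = 1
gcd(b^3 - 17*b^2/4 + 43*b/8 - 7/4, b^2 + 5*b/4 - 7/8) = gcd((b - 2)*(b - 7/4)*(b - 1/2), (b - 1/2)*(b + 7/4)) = b - 1/2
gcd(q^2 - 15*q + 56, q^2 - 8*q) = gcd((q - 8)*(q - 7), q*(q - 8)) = q - 8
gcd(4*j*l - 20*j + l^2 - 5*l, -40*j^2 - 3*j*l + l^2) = 1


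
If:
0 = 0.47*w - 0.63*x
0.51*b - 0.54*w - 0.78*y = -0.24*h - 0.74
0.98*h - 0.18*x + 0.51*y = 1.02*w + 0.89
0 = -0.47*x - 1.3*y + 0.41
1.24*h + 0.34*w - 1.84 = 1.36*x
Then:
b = -1.29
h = 2.00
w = 0.96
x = 0.71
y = 0.06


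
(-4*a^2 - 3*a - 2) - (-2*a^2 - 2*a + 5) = -2*a^2 - a - 7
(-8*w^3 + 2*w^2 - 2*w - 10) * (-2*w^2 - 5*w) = 16*w^5 + 36*w^4 - 6*w^3 + 30*w^2 + 50*w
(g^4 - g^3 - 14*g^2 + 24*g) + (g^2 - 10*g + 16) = g^4 - g^3 - 13*g^2 + 14*g + 16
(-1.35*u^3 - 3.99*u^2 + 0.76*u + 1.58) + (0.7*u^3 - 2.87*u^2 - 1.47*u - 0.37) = -0.65*u^3 - 6.86*u^2 - 0.71*u + 1.21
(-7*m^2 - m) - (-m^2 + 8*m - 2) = -6*m^2 - 9*m + 2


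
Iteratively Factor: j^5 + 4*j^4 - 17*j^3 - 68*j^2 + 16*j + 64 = (j - 4)*(j^4 + 8*j^3 + 15*j^2 - 8*j - 16) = (j - 4)*(j + 4)*(j^3 + 4*j^2 - j - 4) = (j - 4)*(j + 1)*(j + 4)*(j^2 + 3*j - 4) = (j - 4)*(j - 1)*(j + 1)*(j + 4)*(j + 4)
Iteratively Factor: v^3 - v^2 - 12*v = (v + 3)*(v^2 - 4*v) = v*(v + 3)*(v - 4)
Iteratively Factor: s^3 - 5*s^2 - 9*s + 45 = (s + 3)*(s^2 - 8*s + 15) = (s - 3)*(s + 3)*(s - 5)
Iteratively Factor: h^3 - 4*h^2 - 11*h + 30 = (h - 2)*(h^2 - 2*h - 15) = (h - 5)*(h - 2)*(h + 3)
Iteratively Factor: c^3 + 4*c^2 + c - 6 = (c + 2)*(c^2 + 2*c - 3) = (c + 2)*(c + 3)*(c - 1)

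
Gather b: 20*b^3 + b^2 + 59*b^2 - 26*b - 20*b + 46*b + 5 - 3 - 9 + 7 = 20*b^3 + 60*b^2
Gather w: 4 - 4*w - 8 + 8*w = 4*w - 4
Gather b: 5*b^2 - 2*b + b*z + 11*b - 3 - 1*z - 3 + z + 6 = 5*b^2 + b*(z + 9)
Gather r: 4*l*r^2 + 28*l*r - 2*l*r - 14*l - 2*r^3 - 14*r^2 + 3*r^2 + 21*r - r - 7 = -14*l - 2*r^3 + r^2*(4*l - 11) + r*(26*l + 20) - 7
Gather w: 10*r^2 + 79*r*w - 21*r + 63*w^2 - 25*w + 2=10*r^2 - 21*r + 63*w^2 + w*(79*r - 25) + 2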